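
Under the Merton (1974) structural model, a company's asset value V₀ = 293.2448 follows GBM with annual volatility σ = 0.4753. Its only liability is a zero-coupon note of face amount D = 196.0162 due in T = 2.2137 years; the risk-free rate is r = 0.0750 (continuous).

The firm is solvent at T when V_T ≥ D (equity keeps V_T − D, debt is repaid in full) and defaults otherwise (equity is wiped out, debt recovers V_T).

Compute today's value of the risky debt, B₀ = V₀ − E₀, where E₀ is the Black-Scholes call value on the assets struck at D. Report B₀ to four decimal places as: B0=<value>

B0=148.0905

d₁ = [ln(V₀/D) + (r + σ²/2)T] / (σ√T)
   = [ln(293.2448/196.0162) + (0.0750 + 0.5·0.4753²)·2.2137] / (0.4753·√2.2137)
   = [0.402810 + 0.416076] / 0.707175 = 1.157968
d₂ = d₁ − σ√T = 1.157968 − 0.707175 = 0.450792
N(d₁) = 0.876561,  N(d₂) = 0.673930,  e^(−rT) = 0.847023
E₀ = V₀·N(d₁) − D·e^(−rT)·N(d₂)
   = 293.2448·0.876561 − 196.0162·0.847023·0.673930 = 145.154268
B₀ = V₀ − E₀ = 293.2448 − 145.154268 = 148.090532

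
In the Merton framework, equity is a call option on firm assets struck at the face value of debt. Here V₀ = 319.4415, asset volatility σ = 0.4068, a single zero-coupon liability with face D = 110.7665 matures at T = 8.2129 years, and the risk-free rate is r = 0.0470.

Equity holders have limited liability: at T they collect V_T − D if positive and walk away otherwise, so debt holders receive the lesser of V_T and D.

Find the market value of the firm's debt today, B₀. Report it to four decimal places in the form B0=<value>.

B0=66.9645

d₁ = [ln(V₀/D) + (r + σ²/2)T] / (σ√T)
   = [ln(319.4415/110.7665) + (0.0470 + 0.5·0.4068²)·8.2129] / (0.4068·√8.2129)
   = [1.059150 + 1.065567] / 1.165814 = 1.822518
d₂ = d₁ − σ√T = 1.822518 − 1.165814 = 0.656704
N(d₁) = 0.965812,  N(d₂) = 0.744315,  e^(−rT) = 0.679766
E₀ = V₀·N(d₁) − D·e^(−rT)·N(d₂)
   = 319.4415·0.965812 − 110.7665·0.679766·0.744315 = 252.476968
B₀ = V₀ − E₀ = 319.4415 − 252.476968 = 66.964532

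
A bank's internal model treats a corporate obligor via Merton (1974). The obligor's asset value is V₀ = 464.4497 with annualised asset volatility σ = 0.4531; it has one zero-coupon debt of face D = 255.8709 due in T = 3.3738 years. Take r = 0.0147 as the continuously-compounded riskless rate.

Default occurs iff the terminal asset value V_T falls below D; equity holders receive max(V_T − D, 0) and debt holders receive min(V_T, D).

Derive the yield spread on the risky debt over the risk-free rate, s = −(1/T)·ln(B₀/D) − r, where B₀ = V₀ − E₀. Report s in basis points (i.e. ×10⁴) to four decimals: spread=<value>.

d₁ = [ln(V₀/D) + (r + σ²/2)T] / (σ√T)
   = [ln(464.4497/255.8709) + (0.0147 + 0.5·0.4531²)·3.3738] / (0.4531·√3.3738)
   = [0.596180 + 0.395915] / 0.832250 = 1.192064
d₂ = d₁ − σ√T = 1.192064 − 0.832250 = 0.359814
N(d₁) = 0.883382,  N(d₂) = 0.640507,  e^(−rT) = 0.951615
E₀ = V₀·N(d₁) − D·e^(−rT)·N(d₂)
   = 464.4497·0.883382 − 255.8709·0.951615·0.640507 = 254.329079
B₀ = V₀ − E₀ = 464.4497 − 254.329079 = 210.120621
spread = −(1/T)·ln(B₀/D) − r = −(1/3.3738)·ln(210.120621/255.8709) − 0.0147 = 0.04368854
in basis points: 0.04368854 × 10⁴ = 436.8854 bp

spread=436.8854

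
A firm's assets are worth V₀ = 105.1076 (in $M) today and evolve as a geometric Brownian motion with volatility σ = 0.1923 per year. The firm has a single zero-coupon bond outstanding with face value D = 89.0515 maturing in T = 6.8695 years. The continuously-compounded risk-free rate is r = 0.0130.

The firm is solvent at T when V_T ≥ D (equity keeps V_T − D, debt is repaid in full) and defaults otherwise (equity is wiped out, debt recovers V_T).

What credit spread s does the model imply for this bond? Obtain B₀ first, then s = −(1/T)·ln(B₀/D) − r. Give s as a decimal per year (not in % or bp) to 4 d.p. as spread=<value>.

d₁ = [ln(V₀/D) + (r + σ²/2)T] / (σ√T)
   = [ln(105.1076/89.0515) + (0.0130 + 0.5·0.1923²)·6.8695] / (0.1923·√6.8695)
   = [0.165770 + 0.216318] / 0.504013 = 0.758091
d₂ = d₁ − σ√T = 0.758091 − 0.504013 = 0.254078
N(d₁) = 0.775802,  N(d₂) = 0.600282,  e^(−rT) = 0.914568
E₀ = V₀·N(d₁) − D·e^(−rT)·N(d₂)
   = 105.1076·0.775802 − 89.0515·0.914568·0.600282 = 32.653479
B₀ = V₀ − E₀ = 105.1076 − 32.653479 = 72.454121
spread = −(1/T)·ln(B₀/D) − r = −(1/6.8695)·ln(72.454121/89.0515) − 0.0130 = 0.01702566

spread=0.0170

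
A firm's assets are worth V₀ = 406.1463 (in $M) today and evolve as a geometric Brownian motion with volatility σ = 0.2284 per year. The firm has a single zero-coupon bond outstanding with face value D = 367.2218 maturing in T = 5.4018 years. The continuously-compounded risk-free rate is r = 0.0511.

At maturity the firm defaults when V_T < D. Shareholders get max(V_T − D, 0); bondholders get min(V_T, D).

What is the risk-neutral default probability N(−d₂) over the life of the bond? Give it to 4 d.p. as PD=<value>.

PD=0.3284

d₁ = [ln(V₀/D) + (r + σ²/2)T] / (σ√T)
   = [ln(406.1463/367.2218) + (0.0511 + 0.5·0.2284²)·5.4018] / (0.2284·√5.4018)
   = [0.100747 + 0.416929] / 0.530842 = 0.975198
d₂ = d₁ − σ√T = 0.975198 − 0.530842 = 0.444356
risk-neutral PD = N(−d₂) = N(-0.444356) = 0.328393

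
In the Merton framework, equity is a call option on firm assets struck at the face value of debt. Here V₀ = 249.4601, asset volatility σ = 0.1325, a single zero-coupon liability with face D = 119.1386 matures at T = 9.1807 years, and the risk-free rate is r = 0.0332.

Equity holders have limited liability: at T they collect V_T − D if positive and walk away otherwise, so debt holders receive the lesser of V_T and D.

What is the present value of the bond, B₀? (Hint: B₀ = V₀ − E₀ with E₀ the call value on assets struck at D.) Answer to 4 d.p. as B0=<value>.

B0=87.7519

d₁ = [ln(V₀/D) + (r + σ²/2)T] / (σ√T)
   = [ln(249.4601/119.1386) + (0.0332 + 0.5·0.1325²)·9.1807] / (0.1325·√9.1807)
   = [0.739011 + 0.385389] / 0.401471 = 2.800703
d₂ = d₁ − σ√T = 2.800703 − 0.401471 = 2.399232
N(d₁) = 0.997450,  N(d₂) = 0.991785,  e^(−rT) = 0.737271
E₀ = V₀·N(d₁) − D·e^(−rT)·N(d₂)
   = 249.4601·0.997450 − 119.1386·0.737271·0.991785 = 161.708167
B₀ = V₀ − E₀ = 249.4601 − 161.708167 = 87.751933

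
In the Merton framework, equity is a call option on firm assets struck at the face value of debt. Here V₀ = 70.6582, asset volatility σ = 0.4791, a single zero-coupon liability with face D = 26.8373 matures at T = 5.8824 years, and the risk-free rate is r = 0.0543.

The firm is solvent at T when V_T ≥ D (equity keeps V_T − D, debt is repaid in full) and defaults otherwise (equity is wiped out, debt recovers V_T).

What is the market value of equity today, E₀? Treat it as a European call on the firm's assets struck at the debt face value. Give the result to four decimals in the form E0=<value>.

d₁ = [ln(V₀/D) + (r + σ²/2)T] / (σ√T)
   = [ln(70.6582/26.8373) + (0.0543 + 0.5·0.4791²)·5.8824] / (0.4791·√5.8824)
   = [0.968061 + 0.994528] / 1.161993 = 1.688986
d₂ = d₁ − σ√T = 1.688986 − 1.161993 = 0.526993
N(d₁) = 0.954389,  N(d₂) = 0.700901,  e^(−rT) = 0.726574
E₀ = V₀·N(d₁) − D·e^(−rT)·N(d₂)
   = 70.6582·0.954389 − 26.8373·0.726574·0.700901 = 53.768332

E0=53.7683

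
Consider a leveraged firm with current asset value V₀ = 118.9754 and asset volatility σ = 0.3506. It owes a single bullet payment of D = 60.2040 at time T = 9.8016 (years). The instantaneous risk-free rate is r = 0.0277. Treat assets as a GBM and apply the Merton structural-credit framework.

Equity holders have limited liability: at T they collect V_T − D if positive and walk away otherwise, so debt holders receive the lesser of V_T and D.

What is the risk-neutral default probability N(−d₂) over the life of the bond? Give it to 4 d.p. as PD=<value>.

PD=0.3748

d₁ = [ln(V₀/D) + (r + σ²/2)T] / (σ√T)
   = [ln(118.9754/60.2040) + (0.0277 + 0.5·0.3506²)·9.8016] / (0.3506·√9.8016)
   = [0.681178 + 0.873912] / 1.097641 = 1.416757
d₂ = d₁ − σ√T = 1.416757 − 1.097641 = 0.319115
risk-neutral PD = N(−d₂) = N(-0.319115) = 0.374820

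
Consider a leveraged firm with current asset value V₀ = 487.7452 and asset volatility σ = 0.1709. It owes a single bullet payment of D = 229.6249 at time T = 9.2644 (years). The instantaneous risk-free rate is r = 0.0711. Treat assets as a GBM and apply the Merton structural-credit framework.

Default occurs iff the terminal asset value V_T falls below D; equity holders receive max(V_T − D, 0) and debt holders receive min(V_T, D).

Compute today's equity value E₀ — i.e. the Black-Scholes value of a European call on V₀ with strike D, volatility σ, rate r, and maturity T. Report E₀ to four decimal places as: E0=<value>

d₁ = [ln(V₀/D) + (r + σ²/2)T] / (σ√T)
   = [ln(487.7452/229.6249) + (0.0711 + 0.5·0.1709²)·9.2644] / (0.1709·√9.2644)
   = [0.753346 + 0.793991] / 0.520176 = 2.974638
d₂ = d₁ − σ√T = 2.974638 − 0.520176 = 2.454461
N(d₁) = 0.998533,  N(d₂) = 0.992945,  e^(−rT) = 0.517524
E₀ = V₀·N(d₁) − D·e^(−rT)·N(d₂)
   = 487.7452·0.998533 − 229.6249·0.517524·0.992945 = 369.031743

E0=369.0317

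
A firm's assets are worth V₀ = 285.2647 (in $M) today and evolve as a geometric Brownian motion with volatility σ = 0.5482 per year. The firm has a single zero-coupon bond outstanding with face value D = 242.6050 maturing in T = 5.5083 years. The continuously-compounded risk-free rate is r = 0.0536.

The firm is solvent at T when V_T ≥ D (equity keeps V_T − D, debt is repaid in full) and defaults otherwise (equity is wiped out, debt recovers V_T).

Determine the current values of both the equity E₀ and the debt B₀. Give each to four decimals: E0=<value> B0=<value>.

E0=170.0835 B0=115.1812

d₁ = [ln(V₀/D) + (r + σ²/2)T] / (σ√T)
   = [ln(285.2647/242.6050) + (0.0536 + 0.5·0.5482²)·5.5083] / (0.5482·√5.5083)
   = [0.161983 + 1.122931] / 1.286613 = 0.998680
d₂ = d₁ − σ√T = 0.998680 − 1.286613 = -0.287933
N(d₁) = 0.841025,  N(d₂) = 0.386699,  e^(−rT) = 0.744349
E₀ = V₀·N(d₁) − D·e^(−rT)·N(d₂)
   = 285.2647·0.841025 − 242.6050·0.744349·0.386699 = 170.083546
B₀ = V₀ − E₀ = 285.2647 − 170.083546 = 115.181154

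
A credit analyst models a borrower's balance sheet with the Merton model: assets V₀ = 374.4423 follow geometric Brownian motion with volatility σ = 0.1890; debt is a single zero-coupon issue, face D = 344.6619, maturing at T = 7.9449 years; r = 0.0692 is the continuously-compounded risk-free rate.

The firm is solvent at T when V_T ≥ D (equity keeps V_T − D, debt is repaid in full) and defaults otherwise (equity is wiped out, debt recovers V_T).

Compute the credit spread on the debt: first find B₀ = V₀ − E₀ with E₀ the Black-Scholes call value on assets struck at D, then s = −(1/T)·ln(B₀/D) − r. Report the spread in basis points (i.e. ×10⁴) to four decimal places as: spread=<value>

d₁ = [ln(V₀/D) + (r + σ²/2)T] / (σ√T)
   = [ln(374.4423/344.6619) + (0.0692 + 0.5·0.1890²)·7.9449] / (0.1890·√7.9449)
   = [0.082874 + 0.691687] / 0.532729 = 1.453950
d₂ = d₁ − σ√T = 1.453950 − 0.532729 = 0.921221
N(d₁) = 0.927020,  N(d₂) = 0.821533,  e^(−rT) = 0.577073
E₀ = V₀·N(d₁) − D·e^(−rT)·N(d₂)
   = 374.4423·0.927020 − 344.6619·0.577073·0.821533 = 183.716779
B₀ = V₀ − E₀ = 374.4423 − 183.716779 = 190.725521
spread = −(1/T)·ln(B₀/D) − r = −(1/7.9449)·ln(190.725521/344.6619) − 0.0692 = 0.00527905
in basis points: 0.00527905 × 10⁴ = 52.7905 bp

spread=52.7905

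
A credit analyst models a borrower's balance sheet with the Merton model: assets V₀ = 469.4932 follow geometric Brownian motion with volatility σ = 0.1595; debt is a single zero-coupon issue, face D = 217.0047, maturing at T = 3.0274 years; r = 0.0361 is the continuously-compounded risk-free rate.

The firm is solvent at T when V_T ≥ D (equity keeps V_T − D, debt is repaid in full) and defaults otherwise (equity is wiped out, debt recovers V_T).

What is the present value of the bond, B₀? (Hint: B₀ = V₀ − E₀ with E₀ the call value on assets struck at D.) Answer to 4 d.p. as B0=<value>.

d₁ = [ln(V₀/D) + (r + σ²/2)T] / (σ√T)
   = [ln(469.4932/217.0047) + (0.0361 + 0.5·0.1595²)·3.0274] / (0.1595·√3.0274)
   = [0.771735 + 0.147798] / 0.277521 = 3.313383
d₂ = d₁ − σ√T = 3.313383 − 0.277521 = 3.035862
N(d₁) = 0.999539,  N(d₂) = 0.998801,  e^(−rT) = 0.896471
E₀ = V₀·N(d₁) − D·e^(−rT)·N(d₂)
   = 469.4932·0.999539 − 217.0047·0.896471·0.998801 = 274.971664
B₀ = V₀ − E₀ = 469.4932 − 274.971664 = 194.521536

B0=194.5215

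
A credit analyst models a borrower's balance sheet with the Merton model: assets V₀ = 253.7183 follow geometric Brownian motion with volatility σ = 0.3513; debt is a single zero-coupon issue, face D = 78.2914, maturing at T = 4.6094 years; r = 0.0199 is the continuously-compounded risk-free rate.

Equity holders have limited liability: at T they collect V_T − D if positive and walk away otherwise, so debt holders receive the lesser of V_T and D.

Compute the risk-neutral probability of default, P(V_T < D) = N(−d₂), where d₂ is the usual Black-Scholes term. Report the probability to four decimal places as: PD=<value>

PD=0.0962

d₁ = [ln(V₀/D) + (r + σ²/2)T] / (σ√T)
   = [ln(253.7183/78.2914) + (0.0199 + 0.5·0.3513²)·4.6094] / (0.3513·√4.6094)
   = [1.175787 + 0.376154] / 0.754224 = 2.057666
d₂ = d₁ − σ√T = 2.057666 − 0.754224 = 1.303442
risk-neutral PD = N(−d₂) = N(-1.303442) = 0.096212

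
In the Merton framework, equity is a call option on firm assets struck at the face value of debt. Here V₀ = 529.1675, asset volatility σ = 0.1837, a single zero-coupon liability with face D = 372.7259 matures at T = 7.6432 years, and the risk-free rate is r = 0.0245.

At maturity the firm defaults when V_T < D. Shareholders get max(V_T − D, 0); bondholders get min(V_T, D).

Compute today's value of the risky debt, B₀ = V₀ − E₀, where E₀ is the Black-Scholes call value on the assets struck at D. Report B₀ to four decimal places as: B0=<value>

d₁ = [ln(V₀/D) + (r + σ²/2)T] / (σ√T)
   = [ln(529.1675/372.7259) + (0.0245 + 0.5·0.1837²)·7.6432] / (0.1837·√7.6432)
   = [0.350462 + 0.316221] / 0.507863 = 1.312721
d₂ = d₁ − σ√T = 1.312721 − 0.507863 = 0.804858
N(d₁) = 0.905361,  N(d₂) = 0.789549,  e^(−rT) = 0.829229
E₀ = V₀·N(d₁) − D·e^(−rT)·N(d₂)
   = 529.1675·0.905361 − 372.7259·0.829229·0.789549 = 235.057766
B₀ = V₀ − E₀ = 529.1675 − 235.057766 = 294.109734

B0=294.1097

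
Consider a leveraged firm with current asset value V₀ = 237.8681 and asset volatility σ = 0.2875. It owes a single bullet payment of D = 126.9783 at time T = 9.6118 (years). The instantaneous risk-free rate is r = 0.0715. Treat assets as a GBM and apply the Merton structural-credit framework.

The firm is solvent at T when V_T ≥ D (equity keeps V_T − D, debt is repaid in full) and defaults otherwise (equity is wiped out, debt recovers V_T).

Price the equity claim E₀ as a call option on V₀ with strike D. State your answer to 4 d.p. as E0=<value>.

d₁ = [ln(V₀/D) + (r + σ²/2)T] / (σ√T)
   = [ln(237.8681/126.9783) + (0.0715 + 0.5·0.2875²)·9.6118] / (0.2875·√9.6118)
   = [0.627700 + 1.084481] / 0.891333 = 1.920921
d₂ = d₁ − σ√T = 1.920921 − 0.891333 = 1.029588
N(d₁) = 0.972629,  N(d₂) = 0.848398,  e^(−rT) = 0.502960
E₀ = V₀·N(d₁) − D·e^(−rT)·N(d₂)
   = 237.8681·0.972629 − 126.9783·0.502960·0.848398 = 177.174447

E0=177.1744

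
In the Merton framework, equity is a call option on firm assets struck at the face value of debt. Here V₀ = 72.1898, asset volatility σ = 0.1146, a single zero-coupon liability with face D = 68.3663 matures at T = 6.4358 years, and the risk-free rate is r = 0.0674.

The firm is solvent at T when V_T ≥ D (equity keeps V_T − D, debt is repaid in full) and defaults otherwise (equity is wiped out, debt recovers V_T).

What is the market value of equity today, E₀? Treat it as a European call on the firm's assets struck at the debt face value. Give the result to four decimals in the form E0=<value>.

E0=28.1981

d₁ = [ln(V₀/D) + (r + σ²/2)T] / (σ√T)
   = [ln(72.1898/68.3663) + (0.0674 + 0.5·0.1146²)·6.4358] / (0.1146·√6.4358)
   = [0.054419 + 0.476034] / 0.290727 = 1.824572
d₂ = d₁ − σ√T = 1.824572 − 0.290727 = 1.533844
N(d₁) = 0.965967,  N(d₂) = 0.937466,  e^(−rT) = 0.648059
E₀ = V₀·N(d₁) − D·e^(−rT)·N(d₂)
   = 72.1898·0.965967 − 68.3663·0.648059·0.937466 = 28.198147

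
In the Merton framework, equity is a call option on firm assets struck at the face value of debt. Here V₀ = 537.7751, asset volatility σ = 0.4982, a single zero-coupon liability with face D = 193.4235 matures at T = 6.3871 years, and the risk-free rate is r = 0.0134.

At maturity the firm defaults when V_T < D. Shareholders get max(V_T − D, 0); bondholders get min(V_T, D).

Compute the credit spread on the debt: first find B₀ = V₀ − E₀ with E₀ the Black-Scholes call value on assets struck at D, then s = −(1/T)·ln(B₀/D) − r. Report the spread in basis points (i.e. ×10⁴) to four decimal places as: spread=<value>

spread=354.2517

d₁ = [ln(V₀/D) + (r + σ²/2)T] / (σ√T)
   = [ln(537.7751/193.4235) + (0.0134 + 0.5·0.4982²)·6.3871] / (0.4982·√6.3871)
   = [1.022558 + 0.878237] / 1.259087 = 1.509662
d₂ = d₁ − σ√T = 1.509662 − 1.259087 = 0.250575
N(d₁) = 0.934435,  N(d₂) = 0.598929,  e^(−rT) = 0.917973
E₀ = V₀·N(d₁) − D·e^(−rT)·N(d₂)
   = 537.7751·0.934435 − 193.4235·0.917973·0.598929 = 396.171607
B₀ = V₀ − E₀ = 537.7751 − 396.171607 = 141.603493
spread = −(1/T)·ln(B₀/D) − r = −(1/6.3871)·ln(141.603493/193.4235) − 0.0134 = 0.03542517
in basis points: 0.03542517 × 10⁴ = 354.2517 bp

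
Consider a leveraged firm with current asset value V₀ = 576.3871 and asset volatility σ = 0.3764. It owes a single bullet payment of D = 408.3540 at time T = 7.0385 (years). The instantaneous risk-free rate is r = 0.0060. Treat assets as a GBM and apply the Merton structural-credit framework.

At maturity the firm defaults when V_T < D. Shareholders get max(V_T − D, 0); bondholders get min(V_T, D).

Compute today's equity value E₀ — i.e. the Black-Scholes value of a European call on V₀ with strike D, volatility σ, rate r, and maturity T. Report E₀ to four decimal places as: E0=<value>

d₁ = [ln(V₀/D) + (r + σ²/2)T] / (σ√T)
   = [ln(576.3871/408.3540) + (0.0060 + 0.5·0.3764²)·7.0385] / (0.3764·√7.0385)
   = [0.344645 + 0.540828] / 0.998596 = 0.886718
d₂ = d₁ − σ√T = 0.886718 − 0.998596 = -0.111878
N(d₁) = 0.812385,  N(d₂) = 0.455460,  e^(−rT) = 0.958648
E₀ = V₀·N(d₁) − D·e^(−rT)·N(d₂)
   = 576.3871·0.812385 − 408.3540·0.958648·0.455460 = 289.949982

E0=289.9500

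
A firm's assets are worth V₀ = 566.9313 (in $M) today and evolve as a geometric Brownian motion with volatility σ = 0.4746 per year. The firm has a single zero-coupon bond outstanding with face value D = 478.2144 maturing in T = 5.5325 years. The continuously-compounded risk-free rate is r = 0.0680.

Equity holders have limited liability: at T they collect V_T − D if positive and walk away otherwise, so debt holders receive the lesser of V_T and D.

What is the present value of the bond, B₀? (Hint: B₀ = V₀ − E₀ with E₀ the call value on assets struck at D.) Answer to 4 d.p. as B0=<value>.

B0=238.7167

d₁ = [ln(V₀/D) + (r + σ²/2)T] / (σ√T)
   = [ln(566.9313/478.2144) + (0.0680 + 0.5·0.4746²)·5.5325] / (0.4746·√5.5325)
   = [0.170179 + 0.999294] / 1.116319 = 1.047615
d₂ = d₁ − σ√T = 1.047615 − 1.116319 = -0.068704
N(d₁) = 0.852592,  N(d₂) = 0.472613,  e^(−rT) = 0.686458
E₀ = V₀·N(d₁) − D·e^(−rT)·N(d₂)
   = 566.9313·0.852592 − 478.2144·0.686458·0.472613 = 328.214609
B₀ = V₀ − E₀ = 566.9313 − 328.214609 = 238.716691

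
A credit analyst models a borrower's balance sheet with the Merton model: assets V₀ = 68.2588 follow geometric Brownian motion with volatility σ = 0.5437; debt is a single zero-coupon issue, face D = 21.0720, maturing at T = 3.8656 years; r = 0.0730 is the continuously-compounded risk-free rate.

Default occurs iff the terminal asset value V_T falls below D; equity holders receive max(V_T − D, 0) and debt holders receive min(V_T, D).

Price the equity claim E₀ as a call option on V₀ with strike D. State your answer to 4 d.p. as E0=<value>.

E0=53.6332

d₁ = [ln(V₀/D) + (r + σ²/2)T] / (σ√T)
   = [ln(68.2588/21.0720) + (0.0730 + 0.5·0.5437²)·3.8656] / (0.5437·√3.8656)
   = [1.175361 + 0.853543] / 1.068976 = 1.897989
d₂ = d₁ − σ√T = 1.897989 − 1.068976 = 0.829014
N(d₁) = 0.971151,  N(d₂) = 0.796452,  e^(−rT) = 0.754131
E₀ = V₀·N(d₁) − D·e^(−rT)·N(d₂)
   = 68.2588·0.971151 − 21.0720·0.754131·0.796452 = 53.633162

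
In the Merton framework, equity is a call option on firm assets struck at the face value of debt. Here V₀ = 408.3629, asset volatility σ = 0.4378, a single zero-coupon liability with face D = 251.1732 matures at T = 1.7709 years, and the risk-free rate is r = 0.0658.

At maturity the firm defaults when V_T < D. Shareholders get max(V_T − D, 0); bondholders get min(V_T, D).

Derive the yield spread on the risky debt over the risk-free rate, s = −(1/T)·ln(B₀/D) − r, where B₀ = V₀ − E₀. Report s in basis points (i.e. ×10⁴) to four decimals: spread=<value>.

spread=348.1558

d₁ = [ln(V₀/D) + (r + σ²/2)T] / (σ√T)
   = [ln(408.3629/251.1732) + (0.0658 + 0.5·0.4378²)·1.7709] / (0.4378·√1.7709)
   = [0.486013 + 0.286238] / 0.582603 = 1.325520
d₂ = d₁ − σ√T = 1.325520 − 0.582603 = 0.742917
N(d₁) = 0.907501,  N(d₂) = 0.771234,  e^(−rT) = 0.890008
E₀ = V₀·N(d₁) − D·e^(−rT)·N(d₂)
   = 408.3629·0.907501 − 251.1732·0.890008·0.771234 = 198.183257
B₀ = V₀ − E₀ = 408.3629 − 198.183257 = 210.179643
spread = −(1/T)·ln(B₀/D) − r = −(1/1.7709)·ln(210.179643/251.1732) − 0.0658 = 0.03481558
in basis points: 0.03481558 × 10⁴ = 348.1558 bp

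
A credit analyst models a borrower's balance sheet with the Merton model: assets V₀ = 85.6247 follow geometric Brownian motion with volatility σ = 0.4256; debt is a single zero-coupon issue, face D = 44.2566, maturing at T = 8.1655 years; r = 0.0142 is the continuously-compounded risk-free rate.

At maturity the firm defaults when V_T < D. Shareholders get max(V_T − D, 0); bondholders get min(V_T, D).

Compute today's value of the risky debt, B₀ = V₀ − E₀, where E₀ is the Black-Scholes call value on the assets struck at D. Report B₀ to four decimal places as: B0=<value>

B0=29.2836

d₁ = [ln(V₀/D) + (r + σ²/2)T] / (σ√T)
   = [ln(85.6247/44.2566) + (0.0142 + 0.5·0.4256²)·8.1655] / (0.4256·√8.1655)
   = [0.659969 + 0.855480] / 1.216166 = 1.246087
d₂ = d₁ − σ√T = 1.246087 − 1.216166 = 0.029921
N(d₁) = 0.893634,  N(d₂) = 0.511935,  e^(−rT) = 0.890520
E₀ = V₀·N(d₁) − D·e^(−rT)·N(d₂)
   = 85.6247·0.893634 − 44.2566·0.890520·0.511935 = 56.341071
B₀ = V₀ − E₀ = 85.6247 − 56.341071 = 29.283629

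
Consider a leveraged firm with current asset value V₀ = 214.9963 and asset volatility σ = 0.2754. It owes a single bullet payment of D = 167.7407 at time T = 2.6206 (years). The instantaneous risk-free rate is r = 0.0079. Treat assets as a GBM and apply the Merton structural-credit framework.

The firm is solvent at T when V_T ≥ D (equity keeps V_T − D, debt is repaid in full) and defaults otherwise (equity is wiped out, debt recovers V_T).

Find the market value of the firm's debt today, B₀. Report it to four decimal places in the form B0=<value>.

B0=150.4296

d₁ = [ln(V₀/D) + (r + σ²/2)T] / (σ√T)
   = [ln(214.9963/167.7407) + (0.0079 + 0.5·0.2754²)·2.6206] / (0.2754·√2.6206)
   = [0.248201 + 0.120083] / 0.445825 = 0.826074
d₂ = d₁ − σ√T = 0.826074 − 0.445825 = 0.380249
N(d₁) = 0.795619,  N(d₂) = 0.648120,  e^(−rT) = 0.979510
E₀ = V₀·N(d₁) − D·e^(−rT)·N(d₂)
   = 214.9963·0.795619 − 167.7407·0.979510·0.648120 = 64.566651
B₀ = V₀ − E₀ = 214.9963 − 64.566651 = 150.429649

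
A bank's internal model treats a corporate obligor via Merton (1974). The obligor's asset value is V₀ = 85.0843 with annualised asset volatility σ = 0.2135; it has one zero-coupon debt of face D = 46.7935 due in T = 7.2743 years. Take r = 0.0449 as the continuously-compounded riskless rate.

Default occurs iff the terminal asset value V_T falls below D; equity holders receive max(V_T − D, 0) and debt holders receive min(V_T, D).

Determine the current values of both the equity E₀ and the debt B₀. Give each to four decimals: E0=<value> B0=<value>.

d₁ = [ln(V₀/D) + (r + σ²/2)T] / (σ√T)
   = [ln(85.0843/46.7935) + (0.0449 + 0.5·0.2135²)·7.2743] / (0.2135·√7.2743)
   = [0.597898 + 0.492406] / 0.575829 = 1.893451
d₂ = d₁ − σ√T = 1.893451 − 0.575829 = 1.317622
N(d₁) = 0.970851,  N(d₂) = 0.906185,  e^(−rT) = 0.721361
E₀ = V₀·N(d₁) − D·e^(−rT)·N(d₂)
   = 85.0843·0.970851 − 46.7935·0.721361·0.906185 = 52.015920
B₀ = V₀ − E₀ = 85.0843 − 52.015920 = 33.068380

E0=52.0159 B0=33.0684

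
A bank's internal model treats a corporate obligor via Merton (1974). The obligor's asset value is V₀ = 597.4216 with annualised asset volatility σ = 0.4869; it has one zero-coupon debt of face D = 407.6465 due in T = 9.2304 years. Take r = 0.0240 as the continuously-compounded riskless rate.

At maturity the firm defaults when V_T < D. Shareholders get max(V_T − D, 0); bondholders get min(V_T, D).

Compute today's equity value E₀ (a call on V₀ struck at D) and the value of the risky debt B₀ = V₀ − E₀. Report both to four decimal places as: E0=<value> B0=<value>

E0=401.5255 B0=195.8961

d₁ = [ln(V₀/D) + (r + σ²/2)T] / (σ√T)
   = [ln(597.4216/407.6465) + (0.0240 + 0.5·0.4869²)·9.2304] / (0.4869·√9.2304)
   = [0.382223 + 1.315662] / 1.479279 = 1.147779
d₂ = d₁ − σ√T = 1.147779 − 1.479279 = -0.331500
N(d₁) = 0.874470,  N(d₂) = 0.370134,  e^(−rT) = 0.801292
E₀ = V₀·N(d₁) − D·e^(−rT)·N(d₂)
   = 597.4216·0.874470 − 407.6465·0.801292·0.370134 = 401.525453
B₀ = V₀ − E₀ = 597.4216 − 401.525453 = 195.896147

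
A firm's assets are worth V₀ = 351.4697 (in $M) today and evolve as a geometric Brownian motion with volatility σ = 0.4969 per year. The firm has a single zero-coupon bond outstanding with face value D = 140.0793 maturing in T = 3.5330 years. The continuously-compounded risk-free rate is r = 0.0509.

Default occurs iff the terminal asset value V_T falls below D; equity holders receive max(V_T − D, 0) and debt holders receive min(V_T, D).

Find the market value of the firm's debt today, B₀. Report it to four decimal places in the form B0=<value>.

d₁ = [ln(V₀/D) + (r + σ²/2)T] / (σ√T)
   = [ln(351.4697/140.0793) + (0.0509 + 0.5·0.4969²)·3.5330] / (0.4969·√3.5330)
   = [0.919915 + 0.615996] / 0.933987 = 1.644467
d₂ = d₁ − σ√T = 1.644467 − 0.933987 = 0.710480
N(d₁) = 0.949960,  N(d₂) = 0.761297,  e^(−rT) = 0.835412
E₀ = V₀·N(d₁) − D·e^(−rT)·N(d₂)
   = 351.4697·0.949960 − 140.0793·0.835412·0.761297 = 244.792210
B₀ = V₀ − E₀ = 351.4697 − 244.792210 = 106.677490

B0=106.6775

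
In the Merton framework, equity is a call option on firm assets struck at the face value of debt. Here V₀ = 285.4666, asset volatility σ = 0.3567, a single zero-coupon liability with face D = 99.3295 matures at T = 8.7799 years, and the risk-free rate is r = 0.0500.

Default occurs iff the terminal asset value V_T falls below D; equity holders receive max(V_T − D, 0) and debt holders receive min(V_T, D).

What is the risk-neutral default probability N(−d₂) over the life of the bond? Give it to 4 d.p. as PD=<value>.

d₁ = [ln(V₀/D) + (r + σ²/2)T] / (σ√T)
   = [ln(285.4666/99.3295) + (0.0500 + 0.5·0.3567²)·8.7799] / (0.3567·√8.7799)
   = [1.055682 + 0.997550] / 1.056934 = 1.942630
d₂ = d₁ − σ√T = 1.942630 − 1.056934 = 0.885696
risk-neutral PD = N(−d₂) = N(-0.885696) = 0.187891

PD=0.1879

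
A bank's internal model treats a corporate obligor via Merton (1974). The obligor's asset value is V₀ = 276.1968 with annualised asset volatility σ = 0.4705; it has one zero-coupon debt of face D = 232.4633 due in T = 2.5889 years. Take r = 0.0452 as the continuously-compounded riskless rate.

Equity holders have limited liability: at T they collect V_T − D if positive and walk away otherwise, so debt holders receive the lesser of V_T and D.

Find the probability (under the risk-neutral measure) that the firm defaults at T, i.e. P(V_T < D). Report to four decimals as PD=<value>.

PD=0.4985

d₁ = [ln(V₀/D) + (r + σ²/2)T] / (σ√T)
   = [ln(276.1968/232.4633) + (0.0452 + 0.5·0.4705²)·2.5889] / (0.4705·√2.5889)
   = [0.172381 + 0.403571] / 0.757037 = 0.760798
d₂ = d₁ − σ√T = 0.760798 − 0.757037 = 0.003761
risk-neutral PD = N(−d₂) = N(-0.003761) = 0.498500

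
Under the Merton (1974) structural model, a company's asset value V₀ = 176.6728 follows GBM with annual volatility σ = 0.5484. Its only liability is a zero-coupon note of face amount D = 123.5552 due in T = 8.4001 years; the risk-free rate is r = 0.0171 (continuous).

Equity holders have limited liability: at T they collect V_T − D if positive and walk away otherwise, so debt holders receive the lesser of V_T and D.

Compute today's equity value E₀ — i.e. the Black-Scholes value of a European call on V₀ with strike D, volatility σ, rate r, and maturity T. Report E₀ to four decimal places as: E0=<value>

d₁ = [ln(V₀/D) + (r + σ²/2)T] / (σ√T)
   = [ln(176.6728/123.5552) + (0.0171 + 0.5·0.5484²)·8.4001] / (0.5484·√8.4001)
   = [0.357611 + 1.406775] / 1.589424 = 1.110080
d₂ = d₁ − σ√T = 1.110080 − 1.589424 = -0.479344
N(d₁) = 0.866518,  N(d₂) = 0.315847,  e^(−rT) = 0.866198
E₀ = V₀·N(d₁) − D·e^(−rT)·N(d₂)
   = 176.6728·0.866518 − 123.5552·0.866198·0.315847 = 119.287124

E0=119.2871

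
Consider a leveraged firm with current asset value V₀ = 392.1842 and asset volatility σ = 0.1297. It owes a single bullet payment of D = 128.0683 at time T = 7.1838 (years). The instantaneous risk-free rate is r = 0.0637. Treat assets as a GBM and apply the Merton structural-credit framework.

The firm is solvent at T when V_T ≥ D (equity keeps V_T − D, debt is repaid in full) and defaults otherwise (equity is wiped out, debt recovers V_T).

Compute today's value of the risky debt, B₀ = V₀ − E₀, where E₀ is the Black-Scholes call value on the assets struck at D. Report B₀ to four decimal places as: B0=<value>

d₁ = [ln(V₀/D) + (r + σ²/2)T] / (σ√T)
   = [ln(392.1842/128.0683) + (0.0637 + 0.5·0.1297²)·7.1838] / (0.1297·√7.1838)
   = [1.119168 + 0.518031] / 0.347630 = 4.709605
d₂ = d₁ − σ√T = 4.709605 − 0.347630 = 4.361975
N(d₁) = 0.999999,  N(d₂) = 0.999994,  e^(−rT) = 0.632795
E₀ = V₀·N(d₁) − D·e^(−rT)·N(d₂)
   = 392.1842·0.999999 − 128.0683·0.632795·0.999994 = 311.143199
B₀ = V₀ − E₀ = 392.1842 − 311.143199 = 81.041001

B0=81.0410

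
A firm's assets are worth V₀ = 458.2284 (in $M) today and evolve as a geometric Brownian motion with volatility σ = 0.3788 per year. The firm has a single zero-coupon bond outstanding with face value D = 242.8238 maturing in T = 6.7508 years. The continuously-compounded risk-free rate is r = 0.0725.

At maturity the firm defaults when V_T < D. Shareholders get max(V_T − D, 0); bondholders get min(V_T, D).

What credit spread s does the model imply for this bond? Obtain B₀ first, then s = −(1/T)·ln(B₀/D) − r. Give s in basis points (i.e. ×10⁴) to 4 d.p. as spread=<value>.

spread=156.9082

d₁ = [ln(V₀/D) + (r + σ²/2)T] / (σ√T)
   = [ln(458.2284/242.8238) + (0.0725 + 0.5·0.3788²)·6.7508] / (0.3788·√6.7508)
   = [0.635032 + 0.973767] / 0.984210 = 1.634610
d₂ = d₁ − σ√T = 1.634610 − 0.984210 = 0.650401
N(d₁) = 0.948935,  N(d₂) = 0.742283,  e^(−rT) = 0.612974
E₀ = V₀·N(d₁) − D·e^(−rT)·N(d₂)
   = 458.2284·0.948935 − 242.8238·0.612974·0.742283 = 324.343902
B₀ = V₀ − E₀ = 458.2284 − 324.343902 = 133.884498
spread = −(1/T)·ln(B₀/D) − r = −(1/6.7508)·ln(133.884498/242.8238) − 0.0725 = 0.01569082
in basis points: 0.01569082 × 10⁴ = 156.9082 bp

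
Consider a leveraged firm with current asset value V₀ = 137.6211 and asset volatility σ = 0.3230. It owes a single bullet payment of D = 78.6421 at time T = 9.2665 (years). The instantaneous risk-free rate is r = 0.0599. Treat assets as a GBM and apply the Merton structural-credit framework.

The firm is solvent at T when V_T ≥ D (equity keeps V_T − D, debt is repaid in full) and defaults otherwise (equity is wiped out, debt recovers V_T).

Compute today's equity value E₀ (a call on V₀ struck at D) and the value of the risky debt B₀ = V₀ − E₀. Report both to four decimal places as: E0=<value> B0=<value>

E0=97.0708 B0=40.5503

d₁ = [ln(V₀/D) + (r + σ²/2)T] / (σ√T)
   = [ln(137.6211/78.6421) + (0.0599 + 0.5·0.3230²)·9.2665] / (0.3230·√9.2665)
   = [0.559597 + 1.038446] / 0.983242 = 1.625279
d₂ = d₁ − σ√T = 1.625279 − 0.983242 = 0.642037
N(d₁) = 0.947948,  N(d₂) = 0.739576,  e^(−rT) = 0.574036
E₀ = V₀·N(d₁) − D·e^(−rT)·N(d₂)
   = 137.6211·0.947948 − 78.6421·0.574036·0.739576 = 97.070765
B₀ = V₀ − E₀ = 137.6211 − 97.070765 = 40.550335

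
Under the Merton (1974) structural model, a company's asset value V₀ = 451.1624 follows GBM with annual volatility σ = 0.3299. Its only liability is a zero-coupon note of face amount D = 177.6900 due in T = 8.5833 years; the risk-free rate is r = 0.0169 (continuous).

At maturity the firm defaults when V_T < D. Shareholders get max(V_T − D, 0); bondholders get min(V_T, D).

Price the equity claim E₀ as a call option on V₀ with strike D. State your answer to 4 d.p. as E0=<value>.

E0=313.1967

d₁ = [ln(V₀/D) + (r + σ²/2)T] / (σ√T)
   = [ln(451.1624/177.6900) + (0.0169 + 0.5·0.3299²)·8.5833] / (0.3299·√8.5833)
   = [0.931787 + 0.612135] / 0.966517 = 1.597408
d₂ = d₁ − σ√T = 1.597408 − 0.966517 = 0.630891
N(d₁) = 0.944913,  N(d₂) = 0.735944,  e^(−rT) = 0.864972
E₀ = V₀·N(d₁) − D·e^(−rT)·N(d₂)
   = 451.1624·0.944913 − 177.6900·0.864972·0.735944 = 313.196684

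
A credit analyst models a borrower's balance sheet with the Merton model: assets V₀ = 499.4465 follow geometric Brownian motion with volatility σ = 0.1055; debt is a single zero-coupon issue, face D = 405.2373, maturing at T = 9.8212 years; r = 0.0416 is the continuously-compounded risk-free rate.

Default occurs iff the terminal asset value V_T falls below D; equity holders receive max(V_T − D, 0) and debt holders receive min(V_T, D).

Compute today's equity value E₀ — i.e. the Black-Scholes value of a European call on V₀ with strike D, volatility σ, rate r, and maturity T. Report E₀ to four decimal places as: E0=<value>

E0=231.5646

d₁ = [ln(V₀/D) + (r + σ²/2)T] / (σ√T)
   = [ln(499.4465/405.2373) + (0.0416 + 0.5·0.1055²)·9.8212] / (0.1055·√9.8212)
   = [0.209028 + 0.463218] / 0.330624 = 2.033262
d₂ = d₁ − σ√T = 2.033262 − 0.330624 = 1.702638
N(d₁) = 0.978987,  N(d₂) = 0.955682,  e^(−rT) = 0.664605
E₀ = V₀·N(d₁) − D·e^(−rT)·N(d₂)
   = 499.4465·0.978987 − 405.2373·0.664605·0.955682 = 231.564586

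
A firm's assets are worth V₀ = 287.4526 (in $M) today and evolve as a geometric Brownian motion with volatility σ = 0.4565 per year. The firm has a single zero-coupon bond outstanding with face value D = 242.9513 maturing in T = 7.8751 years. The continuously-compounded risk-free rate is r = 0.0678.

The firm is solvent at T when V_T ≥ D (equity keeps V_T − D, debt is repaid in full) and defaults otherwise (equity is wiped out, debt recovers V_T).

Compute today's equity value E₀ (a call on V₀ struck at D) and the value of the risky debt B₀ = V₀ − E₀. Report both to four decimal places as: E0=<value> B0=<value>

d₁ = [ln(V₀/D) + (r + σ²/2)T] / (σ√T)
   = [ln(287.4526/242.9513) + (0.0678 + 0.5·0.4565²)·7.8751] / (0.4565·√7.8751)
   = [0.168197 + 1.354487] / 1.281058 = 1.188614
d₂ = d₁ − σ√T = 1.188614 − 1.281058 = -0.092444
N(d₁) = 0.882704,  N(d₂) = 0.463173,  e^(−rT) = 0.586295
E₀ = V₀·N(d₁) − D·e^(−rT)·N(d₂)
   = 287.4526·0.882704 − 242.9513·0.586295·0.463173 = 187.760759
B₀ = V₀ − E₀ = 287.4526 − 187.760759 = 99.691841

E0=187.7608 B0=99.6918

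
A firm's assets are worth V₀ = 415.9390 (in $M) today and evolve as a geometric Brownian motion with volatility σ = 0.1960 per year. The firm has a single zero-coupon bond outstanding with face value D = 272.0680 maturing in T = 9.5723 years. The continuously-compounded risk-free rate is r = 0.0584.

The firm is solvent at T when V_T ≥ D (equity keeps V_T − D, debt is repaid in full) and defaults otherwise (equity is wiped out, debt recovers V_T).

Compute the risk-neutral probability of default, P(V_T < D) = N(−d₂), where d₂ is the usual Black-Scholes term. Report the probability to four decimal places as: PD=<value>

d₁ = [ln(V₀/D) + (r + σ²/2)T] / (σ√T)
   = [ln(415.9390/272.0680) + (0.0584 + 0.5·0.1960²)·9.5723] / (0.1960·√9.5723)
   = [0.424487 + 0.742887] / 0.606407 = 1.925066
d₂ = d₁ − σ√T = 1.925066 − 0.606407 = 1.318659
risk-neutral PD = N(−d₂) = N(-1.318659) = 0.093642

PD=0.0936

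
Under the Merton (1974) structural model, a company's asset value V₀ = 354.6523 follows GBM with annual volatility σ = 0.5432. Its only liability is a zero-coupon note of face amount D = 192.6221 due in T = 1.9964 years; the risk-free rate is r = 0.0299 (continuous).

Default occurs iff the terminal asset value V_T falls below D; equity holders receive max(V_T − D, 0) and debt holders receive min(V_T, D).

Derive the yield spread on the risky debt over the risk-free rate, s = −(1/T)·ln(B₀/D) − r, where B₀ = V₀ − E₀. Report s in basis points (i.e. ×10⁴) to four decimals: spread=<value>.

d₁ = [ln(V₀/D) + (r + σ²/2)T] / (σ√T)
   = [ln(354.6523/192.6221) + (0.0299 + 0.5·0.5432²)·1.9964] / (0.5432·√1.9964)
   = [0.610408 + 0.354227] / 0.767509 = 1.256839
d₂ = d₁ − σ√T = 1.256839 − 0.767509 = 0.489330
N(d₁) = 0.895594,  N(d₂) = 0.687696,  e^(−rT) = 0.942054
E₀ = V₀·N(d₁) − D·e^(−rT)·N(d₂)
   = 354.6523·0.895594 − 192.6221·0.942054·0.687696 = 192.834853
B₀ = V₀ − E₀ = 354.6523 − 192.834853 = 161.817447
spread = −(1/T)·ln(B₀/D) − r = −(1/1.9964)·ln(161.817447/192.6221) − 0.0299 = 0.05738782
in basis points: 0.05738782 × 10⁴ = 573.8782 bp

spread=573.8782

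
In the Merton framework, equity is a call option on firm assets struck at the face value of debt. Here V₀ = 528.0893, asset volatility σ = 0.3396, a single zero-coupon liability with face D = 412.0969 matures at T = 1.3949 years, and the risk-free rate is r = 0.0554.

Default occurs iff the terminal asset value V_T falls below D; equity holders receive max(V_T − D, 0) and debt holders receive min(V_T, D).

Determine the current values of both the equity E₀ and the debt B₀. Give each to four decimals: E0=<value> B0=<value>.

d₁ = [ln(V₀/D) + (r + σ²/2)T] / (σ√T)
   = [ln(528.0893/412.0969) + (0.0554 + 0.5·0.3396²)·1.3949] / (0.3396·√1.3949)
   = [0.248007 + 0.157713] / 0.401088 = 1.011550
d₂ = d₁ − σ√T = 1.011550 − 0.401088 = 0.610462
N(d₁) = 0.844123,  N(d₂) = 0.729222,  e^(−rT) = 0.925633
E₀ = V₀·N(d₁) − D·e^(−rT)·N(d₂)
   = 528.0893·0.844123 − 412.0969·0.925633·0.729222 = 167.610343
B₀ = V₀ − E₀ = 528.0893 − 167.610343 = 360.478957

E0=167.6103 B0=360.4790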